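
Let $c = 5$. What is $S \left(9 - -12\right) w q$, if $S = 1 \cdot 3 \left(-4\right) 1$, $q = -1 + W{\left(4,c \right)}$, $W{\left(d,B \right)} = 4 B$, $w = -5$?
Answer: $23940$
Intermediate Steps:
$q = 19$ ($q = -1 + 4 \cdot 5 = -1 + 20 = 19$)
$S = -12$ ($S = 3 \left(-4\right) 1 = \left(-12\right) 1 = -12$)
$S \left(9 - -12\right) w q = - 12 \left(9 - -12\right) \left(\left(-5\right) 19\right) = - 12 \left(9 + 12\right) \left(-95\right) = \left(-12\right) 21 \left(-95\right) = \left(-252\right) \left(-95\right) = 23940$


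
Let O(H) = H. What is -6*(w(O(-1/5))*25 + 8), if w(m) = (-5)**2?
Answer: -3798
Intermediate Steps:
w(m) = 25
-6*(w(O(-1/5))*25 + 8) = -6*(25*25 + 8) = -6*(625 + 8) = -6*633 = -3798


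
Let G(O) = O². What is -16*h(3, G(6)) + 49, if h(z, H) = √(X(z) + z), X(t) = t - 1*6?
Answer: 49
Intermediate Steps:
X(t) = -6 + t (X(t) = t - 6 = -6 + t)
h(z, H) = √(-6 + 2*z) (h(z, H) = √((-6 + z) + z) = √(-6 + 2*z))
-16*h(3, G(6)) + 49 = -16*√(-6 + 2*3) + 49 = -16*√(-6 + 6) + 49 = -16*√0 + 49 = -16*0 + 49 = 0 + 49 = 49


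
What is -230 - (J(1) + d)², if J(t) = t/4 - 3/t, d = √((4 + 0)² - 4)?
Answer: -3993/16 + 11*√3 ≈ -230.51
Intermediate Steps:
d = 2*√3 (d = √(4² - 4) = √(16 - 4) = √12 = 2*√3 ≈ 3.4641)
J(t) = -3/t + t/4 (J(t) = t*(¼) - 3/t = t/4 - 3/t = -3/t + t/4)
-230 - (J(1) + d)² = -230 - ((-3/1 + (¼)*1) + 2*√3)² = -230 - ((-3*1 + ¼) + 2*√3)² = -230 - ((-3 + ¼) + 2*√3)² = -230 - (-11/4 + 2*√3)²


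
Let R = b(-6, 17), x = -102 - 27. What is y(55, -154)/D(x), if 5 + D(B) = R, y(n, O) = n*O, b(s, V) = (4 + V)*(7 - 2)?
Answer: -847/10 ≈ -84.700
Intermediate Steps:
b(s, V) = 20 + 5*V (b(s, V) = (4 + V)*5 = 20 + 5*V)
x = -129
y(n, O) = O*n
R = 105 (R = 20 + 5*17 = 20 + 85 = 105)
D(B) = 100 (D(B) = -5 + 105 = 100)
y(55, -154)/D(x) = -154*55/100 = -8470*1/100 = -847/10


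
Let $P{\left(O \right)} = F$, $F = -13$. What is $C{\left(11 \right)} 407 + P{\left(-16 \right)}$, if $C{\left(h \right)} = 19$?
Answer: $7720$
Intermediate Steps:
$P{\left(O \right)} = -13$
$C{\left(11 \right)} 407 + P{\left(-16 \right)} = 19 \cdot 407 - 13 = 7733 - 13 = 7720$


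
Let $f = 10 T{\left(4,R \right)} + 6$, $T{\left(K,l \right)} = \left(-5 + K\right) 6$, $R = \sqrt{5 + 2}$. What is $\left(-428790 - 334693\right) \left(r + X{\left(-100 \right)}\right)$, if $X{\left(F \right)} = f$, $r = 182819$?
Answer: $-139537970495$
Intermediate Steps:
$R = \sqrt{7} \approx 2.6458$
$T{\left(K,l \right)} = -30 + 6 K$
$f = -54$ ($f = 10 \left(-30 + 6 \cdot 4\right) + 6 = 10 \left(-30 + 24\right) + 6 = 10 \left(-6\right) + 6 = -60 + 6 = -54$)
$X{\left(F \right)} = -54$
$\left(-428790 - 334693\right) \left(r + X{\left(-100 \right)}\right) = \left(-428790 - 334693\right) \left(182819 - 54\right) = \left(-763483\right) 182765 = -139537970495$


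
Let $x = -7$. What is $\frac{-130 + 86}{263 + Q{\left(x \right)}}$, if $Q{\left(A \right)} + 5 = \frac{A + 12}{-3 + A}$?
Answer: $- \frac{88}{515} \approx -0.17087$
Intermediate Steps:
$Q{\left(A \right)} = -5 + \frac{12 + A}{-3 + A}$ ($Q{\left(A \right)} = -5 + \frac{A + 12}{-3 + A} = -5 + \frac{12 + A}{-3 + A}$)
$\frac{-130 + 86}{263 + Q{\left(x \right)}} = \frac{-130 + 86}{263 + \frac{27 - -28}{-3 - 7}} = - \frac{44}{263 + \frac{27 + 28}{-10}} = - \frac{44}{263 - \frac{11}{2}} = - \frac{44}{\frac{515}{2}} = \left(-44\right) \frac{2}{515} = - \frac{88}{515}$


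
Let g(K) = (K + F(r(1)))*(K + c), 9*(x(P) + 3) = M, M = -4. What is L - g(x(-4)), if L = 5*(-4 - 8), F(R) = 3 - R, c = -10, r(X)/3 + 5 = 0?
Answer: 10991/81 ≈ 135.69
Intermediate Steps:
x(P) = -31/9 (x(P) = -3 + (⅑)*(-4) = -3 - 4/9 = -31/9)
r(X) = -15 (r(X) = -15 + 3*0 = -15 + 0 = -15)
g(K) = (-10 + K)*(18 + K) (g(K) = (K + (3 - 1*(-15)))*(K - 10) = (K + (3 + 15))*(-10 + K) = (K + 18)*(-10 + K) = (18 + K)*(-10 + K) = (-10 + K)*(18 + K))
L = -60 (L = 5*(-12) = -60)
L - g(x(-4)) = -60 - (-180 + (-31/9)² + 8*(-31/9)) = -60 - (-180 + 961/81 - 248/9) = -60 - 1*(-15851/81) = -60 + 15851/81 = 10991/81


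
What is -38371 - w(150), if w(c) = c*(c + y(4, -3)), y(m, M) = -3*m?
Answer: -59071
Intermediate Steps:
w(c) = c*(-12 + c) (w(c) = c*(c - 3*4) = c*(c - 12) = c*(-12 + c))
-38371 - w(150) = -38371 - 150*(-12 + 150) = -38371 - 150*138 = -38371 - 1*20700 = -38371 - 20700 = -59071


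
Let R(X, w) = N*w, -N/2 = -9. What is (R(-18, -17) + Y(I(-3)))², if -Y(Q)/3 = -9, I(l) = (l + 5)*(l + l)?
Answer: 77841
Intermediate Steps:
N = 18 (N = -2*(-9) = 18)
I(l) = 2*l*(5 + l) (I(l) = (5 + l)*(2*l) = 2*l*(5 + l))
Y(Q) = 27 (Y(Q) = -3*(-9) = 27)
R(X, w) = 18*w
(R(-18, -17) + Y(I(-3)))² = (18*(-17) + 27)² = (-306 + 27)² = (-279)² = 77841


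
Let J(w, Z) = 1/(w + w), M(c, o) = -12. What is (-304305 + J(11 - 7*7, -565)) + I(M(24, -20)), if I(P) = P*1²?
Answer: -23128093/76 ≈ -3.0432e+5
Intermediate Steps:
I(P) = P (I(P) = P*1 = P)
J(w, Z) = 1/(2*w)
(-304305 + J(11 - 7*7, -565)) + I(M(24, -20)) = (-304305 + 1/(2*(11 - 7*7))) - 12 = (-304305 + 1/(2*(11 - 49))) - 12 = (-304305 + (½)/(-38)) - 12 = (-304305 + (½)*(-1/38)) - 12 = (-304305 - 1/76) - 12 = -23127181/76 - 12 = -23128093/76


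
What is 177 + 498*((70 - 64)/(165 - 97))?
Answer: 3756/17 ≈ 220.94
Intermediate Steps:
177 + 498*((70 - 64)/(165 - 97)) = 177 + 498*(6/68) = 177 + 498*(6*(1/68)) = 177 + 498*(3/34) = 177 + 747/17 = 3756/17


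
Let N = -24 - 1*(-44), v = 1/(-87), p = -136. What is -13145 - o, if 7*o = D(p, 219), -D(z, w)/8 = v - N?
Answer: -8019233/609 ≈ -13168.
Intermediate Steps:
v = -1/87 ≈ -0.011494
N = 20 (N = -24 + 44 = 20)
D(z, w) = 13928/87 (D(z, w) = -8*(-1/87 - 1*20) = -8*(-1/87 - 20) = -8*(-1741/87) = 13928/87)
o = 13928/609 (o = (⅐)*(13928/87) = 13928/609 ≈ 22.870)
-13145 - o = -13145 - 1*13928/609 = -13145 - 13928/609 = -8019233/609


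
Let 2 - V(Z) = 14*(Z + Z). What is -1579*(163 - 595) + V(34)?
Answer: 681178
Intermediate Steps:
V(Z) = 2 - 28*Z (V(Z) = 2 - 14*(Z + Z) = 2 - 14*2*Z = 2 - 28*Z)
-1579*(163 - 595) + V(34) = -1579*(163 - 595) + (2 - 28*34) = -1579*(-432) + (2 - 952) = 682128 - 950 = 681178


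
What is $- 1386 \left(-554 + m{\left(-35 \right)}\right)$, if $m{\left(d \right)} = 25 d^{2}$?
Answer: $-41678406$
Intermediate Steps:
$- 1386 \left(-554 + m{\left(-35 \right)}\right) = - 1386 \left(-554 + 25 \left(-35\right)^{2}\right) = - 1386 \left(-554 + 25 \cdot 1225\right) = - 1386 \left(-554 + 30625\right) = \left(-1386\right) 30071 = -41678406$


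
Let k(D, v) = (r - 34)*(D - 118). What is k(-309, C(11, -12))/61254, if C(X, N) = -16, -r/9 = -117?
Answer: -435113/61254 ≈ -7.1034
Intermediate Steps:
r = 1053 (r = -9*(-117) = 1053)
k(D, v) = -120242 + 1019*D (k(D, v) = (1053 - 34)*(D - 118) = 1019*(-118 + D) = -120242 + 1019*D)
k(-309, C(11, -12))/61254 = (-120242 + 1019*(-309))/61254 = (-120242 - 314871)*(1/61254) = -435113*1/61254 = -435113/61254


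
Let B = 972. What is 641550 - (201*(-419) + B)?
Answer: 724797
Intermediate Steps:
641550 - (201*(-419) + B) = 641550 - (201*(-419) + 972) = 641550 - (-84219 + 972) = 641550 - 1*(-83247) = 641550 + 83247 = 724797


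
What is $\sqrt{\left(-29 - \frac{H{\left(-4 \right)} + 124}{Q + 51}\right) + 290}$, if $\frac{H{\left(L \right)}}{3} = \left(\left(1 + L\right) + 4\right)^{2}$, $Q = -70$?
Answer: $\frac{\sqrt{96634}}{19} \approx 16.361$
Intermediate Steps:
$H{\left(L \right)} = 3 \left(5 + L\right)^{2}$ ($H{\left(L \right)} = 3 \left(\left(1 + L\right) + 4\right)^{2} = 3 \left(5 + L\right)^{2}$)
$\sqrt{\left(-29 - \frac{H{\left(-4 \right)} + 124}{Q + 51}\right) + 290} = \sqrt{\left(-29 - \frac{3 \left(5 - 4\right)^{2} + 124}{-70 + 51}\right) + 290} = \sqrt{\left(-29 - \frac{3 \cdot 1^{2} + 124}{-19}\right) + 290} = \sqrt{\left(-29 - \left(3 \cdot 1 + 124\right) \left(- \frac{1}{19}\right)\right) + 290} = \sqrt{\left(-29 - \left(3 + 124\right) \left(- \frac{1}{19}\right)\right) + 290} = \sqrt{\left(-29 - 127 \left(- \frac{1}{19}\right)\right) + 290} = \sqrt{\left(-29 - - \frac{127}{19}\right) + 290} = \sqrt{\left(-29 + \frac{127}{19}\right) + 290} = \sqrt{- \frac{424}{19} + 290} = \sqrt{\frac{5086}{19}} = \frac{\sqrt{96634}}{19}$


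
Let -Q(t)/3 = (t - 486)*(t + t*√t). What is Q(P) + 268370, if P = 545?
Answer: 171905 - 96465*√545 ≈ -2.0801e+6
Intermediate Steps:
Q(t) = -3*(-486 + t)*(t + t^(3/2)) (Q(t) = -3*(t - 486)*(t + t*√t) = -3*(-486 + t)*(t + t^(3/2)))
Q(P) + 268370 = (-3*545² - 891075*√545 + 1458*545 + 1458*545^(3/2)) + 268370 = (-3*297025 - 891075*√545 + 794610 + 1458*(545*√545)) + 268370 = (-891075 - 891075*√545 + 794610 + 794610*√545) + 268370 = (-96465 - 96465*√545) + 268370 = 171905 - 96465*√545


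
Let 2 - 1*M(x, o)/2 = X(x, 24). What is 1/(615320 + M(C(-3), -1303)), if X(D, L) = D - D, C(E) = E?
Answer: 1/615324 ≈ 1.6252e-6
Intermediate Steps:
X(D, L) = 0
M(x, o) = 4 (M(x, o) = 4 - 2*0 = 4 + 0 = 4)
1/(615320 + M(C(-3), -1303)) = 1/(615320 + 4) = 1/615324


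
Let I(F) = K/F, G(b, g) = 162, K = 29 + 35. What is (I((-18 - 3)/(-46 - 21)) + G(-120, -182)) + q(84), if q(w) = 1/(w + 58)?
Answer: 1092001/2982 ≈ 366.20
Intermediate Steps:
q(w) = 1/(58 + w)
K = 64
I(F) = 64/F
(I((-18 - 3)/(-46 - 21)) + G(-120, -182)) + q(84) = (64/(((-18 - 3)/(-46 - 21))) + 162) + 1/(58 + 84) = (64/((-21/(-67))) + 162) + 1/142 = (64/((-21*(-1/67))) + 162) + 1/142 = (64/(21/67) + 162) + 1/142 = (64*(67/21) + 162) + 1/142 = (4288/21 + 162) + 1/142 = 7690/21 + 1/142 = 1092001/2982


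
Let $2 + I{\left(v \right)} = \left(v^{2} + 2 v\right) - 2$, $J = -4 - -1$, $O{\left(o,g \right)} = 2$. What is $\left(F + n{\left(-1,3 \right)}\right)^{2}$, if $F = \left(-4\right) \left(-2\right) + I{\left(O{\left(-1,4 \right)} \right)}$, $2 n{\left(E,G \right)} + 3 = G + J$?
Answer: $\frac{441}{4} \approx 110.25$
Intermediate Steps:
$J = -3$ ($J = -4 + 1 = -3$)
$I{\left(v \right)} = -4 + v^{2} + 2 v$ ($I{\left(v \right)} = -2 - \left(2 - v^{2} - 2 v\right) = -2 + \left(-2 + v^{2} + 2 v\right) = -4 + v^{2} + 2 v$)
$n{\left(E,G \right)} = -3 + \frac{G}{2}$ ($n{\left(E,G \right)} = - \frac{3}{2} + \frac{G - 3}{2} = - \frac{3}{2} + \frac{-3 + G}{2} = - \frac{3}{2} + \left(- \frac{3}{2} + \frac{G}{2}\right) = -3 + \frac{G}{2}$)
$F = 12$ ($F = \left(-4\right) \left(-2\right) + \left(-4 + 2^{2} + 2 \cdot 2\right) = 8 + \left(-4 + 4 + 4\right) = 8 + 4 = 12$)
$\left(F + n{\left(-1,3 \right)}\right)^{2} = \left(12 + \left(-3 + \frac{1}{2} \cdot 3\right)\right)^{2} = \left(12 + \left(-3 + \frac{3}{2}\right)\right)^{2} = \left(12 - \frac{3}{2}\right)^{2} = \left(\frac{21}{2}\right)^{2} = \frac{441}{4}$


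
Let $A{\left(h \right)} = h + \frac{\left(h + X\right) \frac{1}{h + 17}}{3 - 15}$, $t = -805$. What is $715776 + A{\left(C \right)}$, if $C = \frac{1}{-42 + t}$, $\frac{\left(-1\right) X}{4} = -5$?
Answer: $\frac{104747555786963}{146341272} \approx 7.1578 \cdot 10^{5}$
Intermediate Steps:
$X = 20$ ($X = \left(-4\right) \left(-5\right) = 20$)
$C = - \frac{1}{847}$ ($C = \frac{1}{-42 - 805} = \frac{1}{-847} = - \frac{1}{847} \approx -0.0011806$)
$A{\left(h \right)} = h - \frac{20 + h}{12 \left(17 + h\right)}$ ($A{\left(h \right)} = h + \frac{\left(h + 20\right) \frac{1}{h + 17}}{3 - 15} = h + \frac{\left(20 + h\right) \frac{1}{17 + h}}{-12} = h - \frac{\frac{1}{17 + h} \left(20 + h\right)}{12} = h - \frac{20 + h}{12 \left(17 + h\right)}$)
$715776 + A{\left(C \right)} = 715776 + \frac{-20 + 12 \left(- \frac{1}{847}\right)^{2} + 203 \left(- \frac{1}{847}\right)}{12 \left(17 - \frac{1}{847}\right)} = 715776 + \frac{-20 + 12 \cdot \frac{1}{717409} - \frac{29}{121}}{12 \cdot \frac{14398}{847}} = 715776 + \frac{1}{12} \cdot \frac{847}{14398} \left(-20 + \frac{12}{717409} - \frac{29}{121}\right) = 715776 + \frac{1}{12} \cdot \frac{847}{14398} \left(- \frac{14520109}{717409}\right) = 715776 - \frac{14520109}{146341272} = \frac{104747555786963}{146341272}$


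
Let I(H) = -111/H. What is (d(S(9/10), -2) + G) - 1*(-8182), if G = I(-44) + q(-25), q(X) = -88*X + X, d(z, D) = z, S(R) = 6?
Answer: 456083/44 ≈ 10366.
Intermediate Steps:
q(X) = -87*X
G = 95811/44 (G = -111/(-44) - 87*(-25) = -111*(-1/44) + 2175 = 111/44 + 2175 = 95811/44 ≈ 2177.5)
(d(S(9/10), -2) + G) - 1*(-8182) = (6 + 95811/44) - 1*(-8182) = 96075/44 + 8182 = 456083/44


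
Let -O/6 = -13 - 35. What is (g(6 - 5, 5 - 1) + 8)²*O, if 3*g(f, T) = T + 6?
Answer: 36992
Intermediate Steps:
g(f, T) = 2 + T/3 (g(f, T) = (T + 6)/3 = (6 + T)/3 = 2 + T/3)
O = 288 (O = -6*(-13 - 35) = -6*(-48) = 288)
(g(6 - 5, 5 - 1) + 8)²*O = ((2 + (5 - 1)/3) + 8)²*288 = ((2 + (⅓)*4) + 8)²*288 = ((2 + 4/3) + 8)²*288 = (10/3 + 8)²*288 = (34/3)²*288 = (1156/9)*288 = 36992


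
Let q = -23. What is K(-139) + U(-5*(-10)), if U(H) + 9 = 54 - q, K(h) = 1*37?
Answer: 105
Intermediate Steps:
K(h) = 37
U(H) = 68 (U(H) = -9 + (54 - 1*(-23)) = -9 + (54 + 23) = -9 + 77 = 68)
K(-139) + U(-5*(-10)) = 37 + 68 = 105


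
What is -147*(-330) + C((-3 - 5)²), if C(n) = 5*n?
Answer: 48830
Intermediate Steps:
-147*(-330) + C((-3 - 5)²) = -147*(-330) + 5*(-3 - 5)² = 48510 + 5*(-8)² = 48510 + 5*64 = 48510 + 320 = 48830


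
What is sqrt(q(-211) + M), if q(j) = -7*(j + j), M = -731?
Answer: 3*sqrt(247) ≈ 47.149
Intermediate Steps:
q(j) = -14*j
sqrt(q(-211) + M) = sqrt(-14*(-211) - 731) = sqrt(2954 - 731) = sqrt(2223) = 3*sqrt(247)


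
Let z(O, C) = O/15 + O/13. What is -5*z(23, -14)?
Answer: -644/39 ≈ -16.513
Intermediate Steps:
z(O, C) = 28*O/195 (z(O, C) = O*(1/15) + O*(1/13) = O/15 + O/13 = 28*O/195)
-5*z(23, -14) = -28*23/39 = -5*644/195 = -644/39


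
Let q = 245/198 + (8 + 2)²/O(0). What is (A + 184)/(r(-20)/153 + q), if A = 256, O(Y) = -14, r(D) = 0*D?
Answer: -121968/1637 ≈ -74.507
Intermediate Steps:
r(D) = 0
q = -8185/1386 (q = 245/198 + (8 + 2)²/(-14) = 245*(1/198) + 10²*(-1/14) = 245/198 + 100*(-1/14) = 245/198 - 50/7 = -8185/1386 ≈ -5.9055)
(A + 184)/(r(-20)/153 + q) = (256 + 184)/(0/153 - 8185/1386) = 440/(0*(1/153) - 8185/1386) = 440/(0 - 8185/1386) = 440/(-8185/1386) = 440*(-1386/8185) = -121968/1637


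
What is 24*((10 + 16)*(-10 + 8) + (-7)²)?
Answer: -72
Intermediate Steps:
24*((10 + 16)*(-10 + 8) + (-7)²) = 24*(26*(-2) + 49) = 24*(-52 + 49) = 24*(-3) = -72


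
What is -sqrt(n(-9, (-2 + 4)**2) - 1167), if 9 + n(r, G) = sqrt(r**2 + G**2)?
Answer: -I*sqrt(1176 - sqrt(97)) ≈ -34.149*I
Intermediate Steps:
n(r, G) = -9 + sqrt(G**2 + r**2) (n(r, G) = -9 + sqrt(r**2 + G**2) = -9 + sqrt(G**2 + r**2))
-sqrt(n(-9, (-2 + 4)**2) - 1167) = -sqrt((-9 + sqrt(((-2 + 4)**2)**2 + (-9)**2)) - 1167) = -sqrt((-9 + sqrt((2**2)**2 + 81)) - 1167) = -sqrt((-9 + sqrt(4**2 + 81)) - 1167) = -sqrt((-9 + sqrt(16 + 81)) - 1167) = -sqrt((-9 + sqrt(97)) - 1167) = -sqrt(-1176 + sqrt(97))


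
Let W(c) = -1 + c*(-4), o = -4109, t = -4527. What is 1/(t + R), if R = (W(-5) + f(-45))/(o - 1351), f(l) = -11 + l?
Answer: -5460/24717383 ≈ -0.00022090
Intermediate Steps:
W(c) = -1 - 4*c
R = 37/5460 (R = ((-1 - 4*(-5)) + (-11 - 45))/(-4109 - 1351) = ((-1 + 20) - 56)/(-5460) = (19 - 56)*(-1/5460) = -37*(-1/5460) = 37/5460 ≈ 0.0067766)
1/(t + R) = 1/(-4527 + 37/5460) = 1/(-24717383/5460) = -5460/24717383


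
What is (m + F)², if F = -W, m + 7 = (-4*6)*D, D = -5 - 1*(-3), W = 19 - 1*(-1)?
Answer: 441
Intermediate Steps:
W = 20 (W = 19 + 1 = 20)
D = -2 (D = -5 + 3 = -2)
m = 41 (m = -7 - 4*6*(-2) = -7 - 24*(-2) = -7 + 48 = 41)
F = -20 (F = -1*20 = -20)
(m + F)² = (41 - 20)² = 21² = 441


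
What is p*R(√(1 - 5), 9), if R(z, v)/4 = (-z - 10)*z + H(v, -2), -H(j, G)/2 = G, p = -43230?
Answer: -1383360 + 3458400*I ≈ -1.3834e+6 + 3.4584e+6*I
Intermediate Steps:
H(j, G) = -2*G
R(z, v) = 16 + 4*z*(-10 - z) (R(z, v) = 4*((-z - 10)*z - 2*(-2)) = 4*((-10 - z)*z + 4) = 4*(z*(-10 - z) + 4) = 4*(4 + z*(-10 - z)) = 16 + 4*z*(-10 - z))
p*R(√(1 - 5), 9) = -43230*(16 - 40*√(1 - 5) - 4*(√(1 - 5))²) = -43230*(16 - 80*I - 4*(√(-4))²) = -43230*(16 - 80*I - 4*(2*I)²) = -43230*(16 - 80*I - 4*(-4)) = -43230*(16 - 80*I + 16) = -43230*(32 - 80*I) = -1383360 + 3458400*I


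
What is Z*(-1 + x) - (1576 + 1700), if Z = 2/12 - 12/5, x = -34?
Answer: -19187/6 ≈ -3197.8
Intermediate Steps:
Z = -67/30 (Z = 2*(1/12) - 12*⅕ = ⅙ - 12/5 = -67/30 ≈ -2.2333)
Z*(-1 + x) - (1576 + 1700) = -67*(-1 - 34)/30 - (1576 + 1700) = -67/30*(-35) - 1*3276 = 469/6 - 3276 = -19187/6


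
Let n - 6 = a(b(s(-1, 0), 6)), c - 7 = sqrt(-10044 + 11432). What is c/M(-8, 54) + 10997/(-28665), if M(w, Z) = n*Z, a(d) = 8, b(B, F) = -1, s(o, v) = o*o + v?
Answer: -18397/49140 + sqrt(347)/378 ≈ -0.32510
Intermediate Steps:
s(o, v) = v + o**2 (s(o, v) = o**2 + v = v + o**2)
c = 7 + 2*sqrt(347) (c = 7 + sqrt(-10044 + 11432) = 7 + sqrt(1388) = 7 + 2*sqrt(347) ≈ 44.256)
n = 14 (n = 6 + 8 = 14)
M(w, Z) = 14*Z
c/M(-8, 54) + 10997/(-28665) = (7 + 2*sqrt(347))/((14*54)) + 10997/(-28665) = (7 + 2*sqrt(347))/756 + 10997*(-1/28665) = (7 + 2*sqrt(347))*(1/756) - 1571/4095 = (1/108 + sqrt(347)/378) - 1571/4095 = -18397/49140 + sqrt(347)/378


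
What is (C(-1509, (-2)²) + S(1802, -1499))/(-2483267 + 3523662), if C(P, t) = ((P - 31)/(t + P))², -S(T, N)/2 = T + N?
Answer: -1118558/1923690355 ≈ -0.00058146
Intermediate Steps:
S(T, N) = -2*N - 2*T (S(T, N) = -2*(T + N) = -2*(N + T) = -2*N - 2*T)
C(P, t) = (-31 + P)²/(P + t)² (C(P, t) = ((-31 + P)/(P + t))² = (-31 + P)²/(P + t)²)
(C(-1509, (-2)²) + S(1802, -1499))/(-2483267 + 3523662) = ((-31 - 1509)²/(-1509 + (-2)²)² + (-2*(-1499) - 2*1802))/(-2483267 + 3523662) = ((-1540)²/(-1509 + 4)² + (2998 - 3604))/1040395 = (2371600/(-1505)² - 606)*(1/1040395) = (2371600*(1/2265025) - 606)*(1/1040395) = (1936/1849 - 606)*(1/1040395) = -1118558/1849*1/1040395 = -1118558/1923690355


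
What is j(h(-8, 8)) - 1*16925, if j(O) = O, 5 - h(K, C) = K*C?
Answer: -16856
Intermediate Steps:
h(K, C) = 5 - C*K (h(K, C) = 5 - K*C = 5 - C*K)
j(h(-8, 8)) - 1*16925 = (5 - 1*8*(-8)) - 1*16925 = (5 + 64) - 16925 = 69 - 16925 = -16856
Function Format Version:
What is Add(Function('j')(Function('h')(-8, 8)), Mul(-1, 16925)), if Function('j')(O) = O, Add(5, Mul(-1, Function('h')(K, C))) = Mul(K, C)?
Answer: -16856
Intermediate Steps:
Function('h')(K, C) = Add(5, Mul(-1, C, K)) (Function('h')(K, C) = Add(5, Mul(-1, Mul(K, C))) = Add(5, Mul(-1, Mul(C, K))) = Add(5, Mul(-1, C, K)))
Add(Function('j')(Function('h')(-8, 8)), Mul(-1, 16925)) = Add(Add(5, Mul(-1, 8, -8)), Mul(-1, 16925)) = Add(Add(5, 64), -16925) = Add(69, -16925) = -16856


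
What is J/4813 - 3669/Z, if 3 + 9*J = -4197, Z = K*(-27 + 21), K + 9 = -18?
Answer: -5911499/259902 ≈ -22.745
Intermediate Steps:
K = -27 (K = -9 - 18 = -27)
Z = 162 (Z = -27*(-27 + 21) = -27*(-6) = 162)
J = -1400/3 (J = -1/3 + (1/9)*(-4197) = -1/3 - 1399/3 = -1400/3 ≈ -466.67)
J/4813 - 3669/Z = -1400/3/4813 - 3669/162 = -1400/3*1/4813 - 3669*1/162 = -1400/14439 - 1223/54 = -5911499/259902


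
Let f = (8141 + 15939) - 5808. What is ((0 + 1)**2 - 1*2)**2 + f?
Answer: 18273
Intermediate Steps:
f = 18272 (f = 24080 - 5808 = 18272)
((0 + 1)**2 - 1*2)**2 + f = ((0 + 1)**2 - 1*2)**2 + 18272 = (1**2 - 2)**2 + 18272 = (1 - 2)**2 + 18272 = (-1)**2 + 18272 = 1 + 18272 = 18273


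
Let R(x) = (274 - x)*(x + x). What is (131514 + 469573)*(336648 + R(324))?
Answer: 182879517576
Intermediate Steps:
R(x) = 2*x*(274 - x) (R(x) = (274 - x)*(2*x) = 2*x*(274 - x))
(131514 + 469573)*(336648 + R(324)) = (131514 + 469573)*(336648 + 2*324*(274 - 1*324)) = 601087*(336648 + 2*324*(274 - 324)) = 601087*(336648 + 2*324*(-50)) = 601087*(336648 - 32400) = 601087*304248 = 182879517576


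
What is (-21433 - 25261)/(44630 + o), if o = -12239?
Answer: -46694/32391 ≈ -1.4416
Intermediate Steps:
(-21433 - 25261)/(44630 + o) = (-21433 - 25261)/(44630 - 12239) = -46694/32391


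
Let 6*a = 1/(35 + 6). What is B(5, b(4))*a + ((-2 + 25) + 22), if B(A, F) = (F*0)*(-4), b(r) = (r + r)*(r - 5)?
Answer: 45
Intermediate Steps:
b(r) = 2*r*(-5 + r) (b(r) = (2*r)*(-5 + r) = 2*r*(-5 + r))
a = 1/246 (a = 1/(6*(35 + 6)) = (⅙)/41 = (⅙)*(1/41) = 1/246 ≈ 0.0040650)
B(A, F) = 0 (B(A, F) = 0*(-4) = 0)
B(5, b(4))*a + ((-2 + 25) + 22) = 0*(1/246) + ((-2 + 25) + 22) = 0 + (23 + 22) = 0 + 45 = 45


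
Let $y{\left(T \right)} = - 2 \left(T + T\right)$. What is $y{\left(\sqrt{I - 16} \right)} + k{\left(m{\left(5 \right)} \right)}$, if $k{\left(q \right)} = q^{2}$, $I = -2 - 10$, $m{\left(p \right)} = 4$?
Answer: $16 - 8 i \sqrt{7} \approx 16.0 - 21.166 i$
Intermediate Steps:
$I = -12$
$y{\left(T \right)} = - 4 T$ ($y{\left(T \right)} = - 2 \cdot 2 T = - 4 T$)
$y{\left(\sqrt{I - 16} \right)} + k{\left(m{\left(5 \right)} \right)} = - 4 \sqrt{-12 - 16} + 4^{2} = - 4 \sqrt{-28} + 16 = - 4 \cdot 2 i \sqrt{7} + 16 = - 8 i \sqrt{7} + 16 = 16 - 8 i \sqrt{7}$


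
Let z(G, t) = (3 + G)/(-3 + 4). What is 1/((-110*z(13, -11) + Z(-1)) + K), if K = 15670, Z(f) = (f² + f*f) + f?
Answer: 1/13911 ≈ 7.1886e-5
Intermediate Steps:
z(G, t) = 3 + G (z(G, t) = (3 + G)/1 = (3 + G)*1 = 3 + G)
Z(f) = f + 2*f² (Z(f) = (f² + f²) + f = 2*f² + f = f + 2*f²)
1/((-110*z(13, -11) + Z(-1)) + K) = 1/((-110*(3 + 13) - (1 + 2*(-1))) + 15670) = 1/((-110*16 - (1 - 2)) + 15670) = 1/((-1760 - 1*(-1)) + 15670) = 1/((-1760 + 1) + 15670) = 1/(-1759 + 15670) = 1/13911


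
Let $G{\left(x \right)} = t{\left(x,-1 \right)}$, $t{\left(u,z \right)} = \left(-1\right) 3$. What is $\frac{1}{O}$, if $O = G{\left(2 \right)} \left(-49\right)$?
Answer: $\frac{1}{147} \approx 0.0068027$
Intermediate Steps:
$t{\left(u,z \right)} = -3$
$G{\left(x \right)} = -3$
$O = 147$ ($O = \left(-3\right) \left(-49\right) = 147$)
$\frac{1}{O} = \frac{1}{147}$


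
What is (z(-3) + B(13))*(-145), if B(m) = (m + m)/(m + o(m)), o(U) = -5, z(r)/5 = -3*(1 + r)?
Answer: -19285/4 ≈ -4821.3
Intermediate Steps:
z(r) = -15 - 15*r (z(r) = 5*(-3*(1 + r)) = 5*(-3 - 3*r) = -15 - 15*r)
B(m) = 2*m/(-5 + m) (B(m) = (m + m)/(m - 5) = (2*m)/(-5 + m) = 2*m/(-5 + m))
(z(-3) + B(13))*(-145) = ((-15 - 15*(-3)) + 2*13/(-5 + 13))*(-145) = ((-15 + 45) + 2*13/8)*(-145) = (30 + 2*13*(1/8))*(-145) = (30 + 13/4)*(-145) = (133/4)*(-145) = -19285/4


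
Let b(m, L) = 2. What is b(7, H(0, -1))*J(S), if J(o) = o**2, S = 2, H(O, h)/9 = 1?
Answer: 8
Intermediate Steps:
H(O, h) = 9 (H(O, h) = 9*1 = 9)
b(7, H(0, -1))*J(S) = 2*2**2 = 2*4 = 8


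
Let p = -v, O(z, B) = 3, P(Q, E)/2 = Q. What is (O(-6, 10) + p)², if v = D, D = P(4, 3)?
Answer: 25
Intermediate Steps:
P(Q, E) = 2*Q
D = 8 (D = 2*4 = 8)
v = 8
p = -8 (p = -1*8 = -8)
(O(-6, 10) + p)² = (3 - 8)² = (-5)² = 25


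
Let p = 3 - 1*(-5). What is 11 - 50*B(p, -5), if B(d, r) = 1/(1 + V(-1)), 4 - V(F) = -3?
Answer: 19/4 ≈ 4.7500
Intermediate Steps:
V(F) = 7 (V(F) = 4 - 1*(-3) = 4 + 3 = 7)
p = 8 (p = 3 + 5 = 8)
B(d, r) = ⅛ (B(d, r) = 1/(1 + 7) = 1/8 = ⅛)
11 - 50*B(p, -5) = 11 - 50*⅛ = 11 - 25/4 = 19/4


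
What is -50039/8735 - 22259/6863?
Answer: -537850022/59948305 ≈ -8.9719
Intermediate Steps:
-50039/8735 - 22259/6863 = -537850022/59948305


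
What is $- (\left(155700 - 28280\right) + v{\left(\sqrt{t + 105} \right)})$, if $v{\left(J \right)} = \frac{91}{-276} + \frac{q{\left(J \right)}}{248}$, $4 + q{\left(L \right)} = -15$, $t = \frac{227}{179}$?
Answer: $- \frac{2180404087}{17112} \approx -1.2742 \cdot 10^{5}$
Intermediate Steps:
$t = \frac{227}{179}$ ($t = 227 \cdot \frac{1}{179} = \frac{227}{179} \approx 1.2682$)
$q{\left(L \right)} = -19$ ($q{\left(L \right)} = -4 - 15 = -19$)
$v{\left(J \right)} = - \frac{6953}{17112}$ ($v{\left(J \right)} = \frac{91}{-276} - \frac{19}{248} = 91 \left(- \frac{1}{276}\right) - \frac{19}{248} = - \frac{91}{276} - \frac{19}{248} = - \frac{6953}{17112}$)
$- (\left(155700 - 28280\right) + v{\left(\sqrt{t + 105} \right)}) = - (\left(155700 - 28280\right) - \frac{6953}{17112}) = - (127420 - \frac{6953}{17112}) = \left(-1\right) \frac{2180404087}{17112} = - \frac{2180404087}{17112}$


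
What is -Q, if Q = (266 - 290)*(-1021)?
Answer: -24504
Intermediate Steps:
Q = 24504 (Q = -24*(-1021) = 24504)
-Q = -1*24504 = -24504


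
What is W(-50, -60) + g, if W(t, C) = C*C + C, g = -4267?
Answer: -727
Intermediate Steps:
W(t, C) = C + C**2 (W(t, C) = C**2 + C = C + C**2)
W(-50, -60) + g = -60*(1 - 60) - 4267 = -60*(-59) - 4267 = 3540 - 4267 = -727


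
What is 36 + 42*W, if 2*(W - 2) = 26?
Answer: 666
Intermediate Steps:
W = 15 (W = 2 + (½)*26 = 2 + 13 = 15)
36 + 42*W = 36 + 42*15 = 36 + 630 = 666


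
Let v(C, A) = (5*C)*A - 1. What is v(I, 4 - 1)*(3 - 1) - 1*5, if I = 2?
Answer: 53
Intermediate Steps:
v(C, A) = -1 + 5*A*C (v(C, A) = 5*A*C - 1 = -1 + 5*A*C)
v(I, 4 - 1)*(3 - 1) - 1*5 = (-1 + 5*(4 - 1)*2)*(3 - 1) - 1*5 = (-1 + 5*3*2)*2 - 5 = (-1 + 30)*2 - 5 = 29*2 - 5 = 58 - 5 = 53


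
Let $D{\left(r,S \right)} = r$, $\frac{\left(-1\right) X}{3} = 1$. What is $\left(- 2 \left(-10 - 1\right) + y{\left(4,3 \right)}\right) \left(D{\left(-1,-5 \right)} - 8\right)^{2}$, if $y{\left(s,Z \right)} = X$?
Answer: $1539$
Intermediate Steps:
$X = -3$ ($X = \left(-3\right) 1 = -3$)
$y{\left(s,Z \right)} = -3$
$\left(- 2 \left(-10 - 1\right) + y{\left(4,3 \right)}\right) \left(D{\left(-1,-5 \right)} - 8\right)^{2} = \left(- 2 \left(-10 - 1\right) - 3\right) \left(-1 - 8\right)^{2} = \left(\left(-2\right) \left(-11\right) - 3\right) \left(-9\right)^{2} = \left(22 - 3\right) 81 = 19 \cdot 81 = 1539$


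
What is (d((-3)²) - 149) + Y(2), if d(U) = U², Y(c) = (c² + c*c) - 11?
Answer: -71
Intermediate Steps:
Y(c) = -11 + 2*c² (Y(c) = (c² + c²) - 11 = 2*c² - 11 = -11 + 2*c²)
(d((-3)²) - 149) + Y(2) = (((-3)²)² - 149) + (-11 + 2*2²) = (9² - 149) + (-11 + 2*4) = (81 - 149) + (-11 + 8) = -68 - 3 = -71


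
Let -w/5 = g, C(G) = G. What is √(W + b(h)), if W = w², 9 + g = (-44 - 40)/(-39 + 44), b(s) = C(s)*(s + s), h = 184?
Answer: √84353 ≈ 290.44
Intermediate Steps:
b(s) = 2*s² (b(s) = s*(s + s) = s*(2*s) = 2*s²)
g = -129/5 (g = -9 + (-44 - 40)/(-39 + 44) = -9 - 84/5 = -129/5 ≈ -25.800)
w = 129 (w = -5*(-129/5) = 129)
W = 16641 (W = 129² = 16641)
√(W + b(h)) = √(16641 + 2*184²) = √(16641 + 2*33856) = √(16641 + 67712) = √84353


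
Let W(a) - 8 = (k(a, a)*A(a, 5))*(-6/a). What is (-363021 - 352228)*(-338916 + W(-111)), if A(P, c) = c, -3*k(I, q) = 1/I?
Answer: 2986654848149042/12321 ≈ 2.4240e+11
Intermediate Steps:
k(I, q) = -1/(3*I)
W(a) = 8 + 10/a² (W(a) = 8 + (-1/(3*a)*5)*(-6/a) = 8 + (-5/(3*a))*(-6/a) = 8 + 10/a²)
(-363021 - 352228)*(-338916 + W(-111)) = (-363021 - 352228)*(-338916 + (8 + 10/(-111)²)) = -715249*(-338916 + (8 + 10*(1/12321))) = -715249*(-338916 + (8 + 10/12321)) = -715249*(-338916 + 98578/12321) = -715249*(-4175685458/12321) = 2986654848149042/12321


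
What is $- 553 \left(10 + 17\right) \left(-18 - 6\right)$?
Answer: $358344$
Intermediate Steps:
$- 553 \left(10 + 17\right) \left(-18 - 6\right) = - 553 \cdot 27 \left(-24\right) = \left(-553\right) \left(-648\right) = 358344$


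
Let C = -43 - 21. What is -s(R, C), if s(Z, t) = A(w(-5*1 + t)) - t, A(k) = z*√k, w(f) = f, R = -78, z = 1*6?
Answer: -64 - 6*I*√69 ≈ -64.0 - 49.84*I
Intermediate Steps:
z = 6
C = -64
A(k) = 6*√k
s(Z, t) = -t + 6*√(-5 + t) (s(Z, t) = 6*√(-5*1 + t) - t = 6*√(-5 + t) - t = -t + 6*√(-5 + t))
-s(R, C) = -(-1*(-64) + 6*√(-5 - 64)) = -(64 + 6*√(-69)) = -(64 + 6*(I*√69)) = -(64 + 6*I*√69) = -64 - 6*I*√69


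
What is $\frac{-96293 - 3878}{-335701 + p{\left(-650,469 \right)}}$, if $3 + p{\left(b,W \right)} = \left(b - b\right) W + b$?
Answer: $\frac{109}{366} \approx 0.29781$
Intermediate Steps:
$p{\left(b,W \right)} = -3 + b$ ($p{\left(b,W \right)} = -3 + \left(\left(b - b\right) W + b\right) = -3 + \left(0 W + b\right) = -3 + \left(0 + b\right) = -3 + b$)
$\frac{-96293 - 3878}{-335701 + p{\left(-650,469 \right)}} = \frac{-96293 - 3878}{-335701 - 653} = - \frac{100171}{-335701 - 653} = - \frac{100171}{-336354} = \left(-100171\right) \left(- \frac{1}{336354}\right) = \frac{109}{366}$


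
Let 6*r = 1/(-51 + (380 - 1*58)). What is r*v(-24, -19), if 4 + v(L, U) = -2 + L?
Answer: -5/271 ≈ -0.018450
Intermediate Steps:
v(L, U) = -6 + L (v(L, U) = -4 + (-2 + L) = -6 + L)
r = 1/1626 (r = 1/(6*(-51 + (380 - 1*58))) = 1/(6*(-51 + (380 - 58))) = 1/(6*(-51 + 322)) = (⅙)/271 = (⅙)*(1/271) = 1/1626 ≈ 0.00061501)
r*v(-24, -19) = (-6 - 24)/1626 = (1/1626)*(-30) = -5/271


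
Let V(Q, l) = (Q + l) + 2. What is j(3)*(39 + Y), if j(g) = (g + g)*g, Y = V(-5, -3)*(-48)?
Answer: 5886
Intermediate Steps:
V(Q, l) = 2 + Q + l
Y = 288 (Y = (2 - 5 - 3)*(-48) = -6*(-48) = 288)
j(g) = 2*g² (j(g) = (2*g)*g = 2*g²)
j(3)*(39 + Y) = (2*3²)*(39 + 288) = (2*9)*327 = 18*327 = 5886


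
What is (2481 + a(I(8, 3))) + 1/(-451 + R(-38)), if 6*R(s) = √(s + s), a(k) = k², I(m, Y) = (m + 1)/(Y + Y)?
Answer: 2272951461/915314 - 3*I*√19/1830628 ≈ 2483.2 - 7.1433e-6*I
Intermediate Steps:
I(m, Y) = (1 + m)/(2*Y) (I(m, Y) = (1 + m)/((2*Y)) = (1 + m)*(1/(2*Y)) = (1 + m)/(2*Y))
R(s) = √2*√s/6 (R(s) = √(s + s)/6 = √(2*s)/6 = (√2*√s)/6 = √2*√s/6)
(2481 + a(I(8, 3))) + 1/(-451 + R(-38)) = (2481 + ((½)*(1 + 8)/3)²) + 1/(-451 + √2*√(-38)/6) = (2481 + ((½)*(⅓)*9)²) + 1/(-451 + √2*(I*√38)/6) = (2481 + (3/2)²) + 1/(-451 + I*√19/3) = (2481 + 9/4) + 1/(-451 + I*√19/3) = 9933/4 + 1/(-451 + I*√19/3)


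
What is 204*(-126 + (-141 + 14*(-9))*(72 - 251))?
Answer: 9724068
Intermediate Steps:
204*(-126 + (-141 + 14*(-9))*(72 - 251)) = 204*(-126 + (-141 - 126)*(-179)) = 204*(-126 - 267*(-179)) = 204*(-126 + 47793) = 204*47667 = 9724068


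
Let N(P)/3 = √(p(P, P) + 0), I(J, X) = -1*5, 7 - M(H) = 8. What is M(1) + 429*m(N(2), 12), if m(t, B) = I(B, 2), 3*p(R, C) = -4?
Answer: -2146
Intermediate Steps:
M(H) = -1 (M(H) = 7 - 1*8 = 7 - 8 = -1)
p(R, C) = -4/3 (p(R, C) = (⅓)*(-4) = -4/3)
I(J, X) = -5
N(P) = 2*I*√3 (N(P) = 3*√(-4/3 + 0) = 3*√(-4/3) = 3*(2*I*√3/3) = 2*I*√3)
m(t, B) = -5
M(1) + 429*m(N(2), 12) = -1 + 429*(-5) = -1 - 2145 = -2146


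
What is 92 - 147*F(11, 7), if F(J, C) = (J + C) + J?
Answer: -4171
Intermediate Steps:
F(J, C) = C + 2*J (F(J, C) = (C + J) + J = C + 2*J)
92 - 147*F(11, 7) = 92 - 147*(7 + 2*11) = 92 - 147*(7 + 22) = 92 - 147*29 = 92 - 4263 = -4171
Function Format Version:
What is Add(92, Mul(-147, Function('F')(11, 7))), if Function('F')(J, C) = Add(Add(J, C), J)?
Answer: -4171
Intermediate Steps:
Function('F')(J, C) = Add(C, Mul(2, J)) (Function('F')(J, C) = Add(Add(C, J), J) = Add(C, Mul(2, J)))
Add(92, Mul(-147, Function('F')(11, 7))) = Add(92, Mul(-147, Add(7, Mul(2, 11)))) = Add(92, Mul(-147, Add(7, 22))) = Add(92, Mul(-147, 29)) = Add(92, -4263) = -4171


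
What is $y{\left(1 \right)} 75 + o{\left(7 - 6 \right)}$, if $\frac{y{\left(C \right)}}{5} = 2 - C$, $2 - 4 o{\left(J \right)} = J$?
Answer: $\frac{1501}{4} \approx 375.25$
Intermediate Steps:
$o{\left(J \right)} = \frac{1}{2} - \frac{J}{4}$
$y{\left(C \right)} = 10 - 5 C$ ($y{\left(C \right)} = 5 \left(2 - C\right) = 10 - 5 C$)
$y{\left(1 \right)} 75 + o{\left(7 - 6 \right)} = \left(10 - 5\right) 75 + \left(\frac{1}{2} - \frac{7 - 6}{4}\right) = 5 \cdot 75 + \left(\frac{1}{2} - \frac{1}{4}\right) = 375 + \left(\frac{1}{2} - \frac{1}{4}\right) = 375 + \frac{1}{4} = \frac{1501}{4}$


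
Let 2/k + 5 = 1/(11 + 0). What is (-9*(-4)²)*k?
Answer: 176/3 ≈ 58.667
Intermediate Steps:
k = -11/27 (k = 2/(-5 + 1/(11 + 0)) = 2/(-5 + 1/11) = 2/(-54/11) = 2*(-11/54) = -11/27 ≈ -0.40741)
(-9*(-4)²)*k = -9*(-4)²*(-11/27) = -9*16*(-11/27) = -144*(-11/27) = 176/3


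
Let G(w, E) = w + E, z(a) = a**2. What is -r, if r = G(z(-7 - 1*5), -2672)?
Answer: 2528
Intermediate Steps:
G(w, E) = E + w
r = -2528 (r = -2672 + (-7 - 1*5)**2 = -2672 + (-7 - 5)**2 = -2672 + (-12)**2 = -2672 + 144 = -2528)
-r = -1*(-2528) = 2528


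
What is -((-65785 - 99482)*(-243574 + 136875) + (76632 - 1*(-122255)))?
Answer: -17634022520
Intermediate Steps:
-((-65785 - 99482)*(-243574 + 136875) + (76632 - 1*(-122255))) = -(-165267*(-106699) + (76632 + 122255)) = -(17633823633 + 198887) = -1*17634022520 = -17634022520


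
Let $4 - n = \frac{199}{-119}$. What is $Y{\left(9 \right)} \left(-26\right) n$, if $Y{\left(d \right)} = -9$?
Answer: $\frac{157950}{119} \approx 1327.3$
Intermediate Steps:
$n = \frac{675}{119}$ ($n = 4 - \frac{199}{-119} = 4 - 199 \left(- \frac{1}{119}\right) = 4 - - \frac{199}{119} = 4 + \frac{199}{119} = \frac{675}{119} \approx 5.6723$)
$Y{\left(9 \right)} \left(-26\right) n = \left(-9\right) \left(-26\right) \frac{675}{119} = 234 \cdot \frac{675}{119} = \frac{157950}{119}$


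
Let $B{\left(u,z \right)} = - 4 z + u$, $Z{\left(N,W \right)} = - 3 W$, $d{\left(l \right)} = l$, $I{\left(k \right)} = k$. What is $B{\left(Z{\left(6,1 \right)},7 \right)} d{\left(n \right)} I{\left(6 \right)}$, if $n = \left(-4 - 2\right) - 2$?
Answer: $1488$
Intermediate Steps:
$n = -8$ ($n = -6 - 2 = -8$)
$B{\left(u,z \right)} = u - 4 z$
$B{\left(Z{\left(6,1 \right)},7 \right)} d{\left(n \right)} I{\left(6 \right)} = \left(\left(-3\right) 1 - 28\right) \left(-8\right) 6 = \left(-3 - 28\right) \left(-8\right) 6 = \left(-31\right) \left(-8\right) 6 = 248 \cdot 6 = 1488$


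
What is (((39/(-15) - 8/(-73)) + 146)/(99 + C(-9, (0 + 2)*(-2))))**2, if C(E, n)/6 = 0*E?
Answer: 2743769161/1305738225 ≈ 2.1013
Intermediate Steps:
C(E, n) = 0 (C(E, n) = 6*(0*E) = 6*0 = 0)
(((39/(-15) - 8/(-73)) + 146)/(99 + C(-9, (0 + 2)*(-2))))**2 = (((39/(-15) - 8/(-73)) + 146)/(99 + 0))**2 = (((39*(-1/15) - 8*(-1/73)) + 146)/99)**2 = (((-13/5 + 8/73) + 146)*(1/99))**2 = ((-909/365 + 146)*(1/99))**2 = ((52381/365)*(1/99))**2 = (52381/36135)**2 = 2743769161/1305738225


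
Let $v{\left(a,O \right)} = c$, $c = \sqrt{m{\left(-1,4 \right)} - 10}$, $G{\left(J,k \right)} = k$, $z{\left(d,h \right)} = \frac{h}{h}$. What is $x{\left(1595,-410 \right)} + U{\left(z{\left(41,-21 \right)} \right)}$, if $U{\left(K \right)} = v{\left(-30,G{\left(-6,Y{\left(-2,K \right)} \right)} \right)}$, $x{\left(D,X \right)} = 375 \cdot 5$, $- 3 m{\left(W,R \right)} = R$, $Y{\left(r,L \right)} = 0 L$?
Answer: $1875 + \frac{i \sqrt{102}}{3} \approx 1875.0 + 3.3665 i$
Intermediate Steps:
$Y{\left(r,L \right)} = 0$
$z{\left(d,h \right)} = 1$
$m{\left(W,R \right)} = - \frac{R}{3}$
$c = \frac{i \sqrt{102}}{3}$ ($c = \sqrt{\left(- \frac{1}{3}\right) 4 - 10} = \sqrt{- \frac{4}{3} - 10} = \sqrt{- \frac{34}{3}} = \frac{i \sqrt{102}}{3} \approx 3.3665 i$)
$v{\left(a,O \right)} = \frac{i \sqrt{102}}{3}$
$x{\left(D,X \right)} = 1875$
$U{\left(K \right)} = \frac{i \sqrt{102}}{3}$
$x{\left(1595,-410 \right)} + U{\left(z{\left(41,-21 \right)} \right)} = 1875 + \frac{i \sqrt{102}}{3}$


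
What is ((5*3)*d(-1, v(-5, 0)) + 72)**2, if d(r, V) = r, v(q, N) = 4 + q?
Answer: 3249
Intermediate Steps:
((5*3)*d(-1, v(-5, 0)) + 72)**2 = ((5*3)*(-1) + 72)**2 = (15*(-1) + 72)**2 = (-15 + 72)**2 = 57**2 = 3249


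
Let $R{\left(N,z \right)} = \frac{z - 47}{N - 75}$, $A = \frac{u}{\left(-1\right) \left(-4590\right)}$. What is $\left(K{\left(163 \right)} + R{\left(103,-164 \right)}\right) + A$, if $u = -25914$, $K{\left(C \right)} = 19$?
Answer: $\frac{124633}{21420} \approx 5.8185$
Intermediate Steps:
$A = - \frac{4319}{765}$ ($A = - \frac{25914}{\left(-1\right) \left(-4590\right)} = - \frac{25914}{4590} = \left(-25914\right) \frac{1}{4590} = - \frac{4319}{765} \approx -5.6458$)
$R{\left(N,z \right)} = \frac{-47 + z}{-75 + N}$
$\left(K{\left(163 \right)} + R{\left(103,-164 \right)}\right) + A = \left(19 + \frac{-47 - 164}{-75 + 103}\right) - \frac{4319}{765} = \left(19 + \frac{1}{28} \left(-211\right)\right) - \frac{4319}{765} = \left(19 - \frac{211}{28}\right) - \frac{4319}{765} = \frac{321}{28} - \frac{4319}{765} = \frac{124633}{21420}$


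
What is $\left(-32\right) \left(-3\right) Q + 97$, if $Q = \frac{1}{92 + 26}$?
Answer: $\frac{5771}{59} \approx 97.814$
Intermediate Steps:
$Q = \frac{1}{118} \approx 0.0084746$
$\left(-32\right) \left(-3\right) Q + 97 = \left(-32\right) \left(-3\right) \frac{1}{118} + 97 = 96 \cdot \frac{1}{118} + 97 = \frac{48}{59} + 97 = \frac{5771}{59}$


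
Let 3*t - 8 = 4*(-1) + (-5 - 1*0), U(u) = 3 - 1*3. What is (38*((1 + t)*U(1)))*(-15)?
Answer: 0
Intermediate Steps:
U(u) = 0 (U(u) = 3 - 3 = 0)
t = -⅓ (t = 8/3 + (4*(-1) + (-5 - 1*0))/3 = 8/3 + (-4 + (-5 + 0))/3 = 8/3 + (-4 - 5)/3 = 8/3 + (⅓)*(-9) = 8/3 - 3 = -⅓ ≈ -0.33333)
(38*((1 + t)*U(1)))*(-15) = (38*((1 - ⅓)*0))*(-15) = (38*((⅔)*0))*(-15) = (38*0)*(-15) = 0*(-15) = 0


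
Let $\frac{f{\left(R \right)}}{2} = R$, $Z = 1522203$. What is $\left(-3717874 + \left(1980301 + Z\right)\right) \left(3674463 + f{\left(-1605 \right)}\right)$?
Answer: $-790677758610$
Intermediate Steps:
$f{\left(R \right)} = 2 R$
$\left(-3717874 + \left(1980301 + Z\right)\right) \left(3674463 + f{\left(-1605 \right)}\right) = \left(-3717874 + \left(1980301 + 1522203\right)\right) \left(3674463 + 2 \left(-1605\right)\right) = \left(-3717874 + 3502504\right) \left(3674463 - 3210\right) = \left(-215370\right) 3671253 = -790677758610$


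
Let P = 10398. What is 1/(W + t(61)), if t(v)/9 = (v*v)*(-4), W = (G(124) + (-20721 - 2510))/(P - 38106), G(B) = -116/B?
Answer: -429474/57530259049 ≈ -7.4652e-6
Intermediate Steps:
W = 360095/429474 (W = (-116/124 + (-20721 - 2510))/(10398 - 38106) = (-116*1/124 - 23231)/(-27708) = (-29/31 - 23231)*(-1/27708) = -720190/31*(-1/27708) = 360095/429474 ≈ 0.83846)
t(v) = -36*v² (t(v) = 9*((v*v)*(-4)) = 9*(v²*(-4)) = 9*(-4*v²) = -36*v²)
1/(W + t(61)) = 1/(360095/429474 - 36*61²) = 1/(360095/429474 - 36*3721) = 1/(360095/429474 - 133956) = 1/(-57530259049/429474) = -429474/57530259049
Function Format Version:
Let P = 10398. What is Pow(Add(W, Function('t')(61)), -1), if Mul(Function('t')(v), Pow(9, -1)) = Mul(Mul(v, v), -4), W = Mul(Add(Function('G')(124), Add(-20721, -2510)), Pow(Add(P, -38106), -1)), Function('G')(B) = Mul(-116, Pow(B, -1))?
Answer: Rational(-429474, 57530259049) ≈ -7.4652e-6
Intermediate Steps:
W = Rational(360095, 429474) (W = Mul(Add(Mul(-116, Pow(124, -1)), Add(-20721, -2510)), Pow(Add(10398, -38106), -1)) = Mul(Add(Mul(-116, Rational(1, 124)), -23231), Pow(-27708, -1)) = Mul(Add(Rational(-29, 31), -23231), Rational(-1, 27708)) = Mul(Rational(-720190, 31), Rational(-1, 27708)) = Rational(360095, 429474) ≈ 0.83846)
Function('t')(v) = Mul(-36, Pow(v, 2)) (Function('t')(v) = Mul(9, Mul(Mul(v, v), -4)) = Mul(9, Mul(Pow(v, 2), -4)) = Mul(9, Mul(-4, Pow(v, 2))) = Mul(-36, Pow(v, 2)))
Pow(Add(W, Function('t')(61)), -1) = Pow(Add(Rational(360095, 429474), Mul(-36, Pow(61, 2))), -1) = Pow(Add(Rational(360095, 429474), Mul(-36, 3721)), -1) = Pow(Add(Rational(360095, 429474), -133956), -1) = Pow(Rational(-57530259049, 429474), -1) = Rational(-429474, 57530259049)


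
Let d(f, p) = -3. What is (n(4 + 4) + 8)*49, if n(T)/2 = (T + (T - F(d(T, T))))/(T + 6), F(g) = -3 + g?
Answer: 546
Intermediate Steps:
n(T) = 2*(6 + 2*T)/(6 + T) (n(T) = 2*((T + (T - (-3 - 3)))/(T + 6)) = 2*((T + (T - 1*(-6)))/(6 + T)) = 2*((T + (T + 6))/(6 + T)) = 2*((T + (6 + T))/(6 + T)) = 2*((6 + 2*T)/(6 + T)) = 2*(6 + 2*T)/(6 + T))
(n(4 + 4) + 8)*49 = (4*(3 + (4 + 4))/(6 + (4 + 4)) + 8)*49 = (4*(3 + 8)/(6 + 8) + 8)*49 = (4*11/14 + 8)*49 = (4*(1/14)*11 + 8)*49 = (22/7 + 8)*49 = (78/7)*49 = 546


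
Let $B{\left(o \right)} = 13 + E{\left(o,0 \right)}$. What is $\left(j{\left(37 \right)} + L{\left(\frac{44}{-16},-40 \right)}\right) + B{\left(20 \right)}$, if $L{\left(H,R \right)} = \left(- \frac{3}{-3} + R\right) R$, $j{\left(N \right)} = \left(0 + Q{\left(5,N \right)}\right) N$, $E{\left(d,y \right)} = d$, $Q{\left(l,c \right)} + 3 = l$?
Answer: $1667$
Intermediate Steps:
$Q{\left(l,c \right)} = -3 + l$
$j{\left(N \right)} = 2 N$ ($j{\left(N \right)} = \left(0 + \left(-3 + 5\right)\right) N = \left(0 + 2\right) N = 2 N$)
$L{\left(H,R \right)} = R \left(1 + R\right)$ ($L{\left(H,R \right)} = \left(\left(-3\right) \left(- \frac{1}{3}\right) + R\right) R = \left(1 + R\right) R = R \left(1 + R\right)$)
$B{\left(o \right)} = 13 + o$
$\left(j{\left(37 \right)} + L{\left(\frac{44}{-16},-40 \right)}\right) + B{\left(20 \right)} = \left(2 \cdot 37 - 40 \left(1 - 40\right)\right) + \left(13 + 20\right) = \left(74 - -1560\right) + 33 = \left(74 + 1560\right) + 33 = 1634 + 33 = 1667$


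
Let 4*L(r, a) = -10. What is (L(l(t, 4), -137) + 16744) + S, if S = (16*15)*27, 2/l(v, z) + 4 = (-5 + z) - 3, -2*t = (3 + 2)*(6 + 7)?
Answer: 46443/2 ≈ 23222.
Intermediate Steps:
t = -65/2 (t = -(3 + 2)*(6 + 7)/2 = -5*13/2 = -½*65 = -65/2 ≈ -32.500)
l(v, z) = 2/(-12 + z) (l(v, z) = 2/(-4 + ((-5 + z) - 3)) = 2/(-4 + (-8 + z)) = 2/(-12 + z))
L(r, a) = -5/2 (L(r, a) = (¼)*(-10) = -5/2)
S = 6480 (S = 240*27 = 6480)
(L(l(t, 4), -137) + 16744) + S = (-5/2 + 16744) + 6480 = 33483/2 + 6480 = 46443/2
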